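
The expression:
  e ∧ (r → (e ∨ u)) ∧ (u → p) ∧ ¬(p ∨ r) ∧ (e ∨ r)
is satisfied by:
  {e: True, u: False, p: False, r: False}


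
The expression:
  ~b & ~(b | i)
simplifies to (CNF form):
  ~b & ~i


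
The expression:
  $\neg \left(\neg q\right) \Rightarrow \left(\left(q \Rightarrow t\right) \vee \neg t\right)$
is always true.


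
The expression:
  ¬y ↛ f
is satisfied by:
  {y: False, f: False}


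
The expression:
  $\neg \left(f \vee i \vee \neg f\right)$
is never true.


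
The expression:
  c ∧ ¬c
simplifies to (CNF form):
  False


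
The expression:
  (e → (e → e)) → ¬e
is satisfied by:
  {e: False}


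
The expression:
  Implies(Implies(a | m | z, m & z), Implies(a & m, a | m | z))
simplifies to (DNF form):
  True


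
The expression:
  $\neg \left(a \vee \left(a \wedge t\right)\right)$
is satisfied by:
  {a: False}


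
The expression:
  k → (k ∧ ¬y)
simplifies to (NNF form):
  ¬k ∨ ¬y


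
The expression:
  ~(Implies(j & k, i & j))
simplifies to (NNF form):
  j & k & ~i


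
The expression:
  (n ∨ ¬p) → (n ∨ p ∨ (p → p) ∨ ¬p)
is always true.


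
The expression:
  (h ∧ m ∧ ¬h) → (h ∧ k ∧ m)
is always true.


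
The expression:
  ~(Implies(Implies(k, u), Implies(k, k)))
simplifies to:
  False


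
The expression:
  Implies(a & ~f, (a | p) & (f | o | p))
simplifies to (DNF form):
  f | o | p | ~a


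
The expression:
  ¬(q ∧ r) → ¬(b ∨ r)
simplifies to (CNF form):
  (q ∨ ¬b) ∧ (q ∨ ¬r) ∧ (r ∨ ¬b) ∧ (r ∨ ¬r)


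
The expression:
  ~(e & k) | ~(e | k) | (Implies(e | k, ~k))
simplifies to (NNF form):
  ~e | ~k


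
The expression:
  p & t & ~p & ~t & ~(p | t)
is never true.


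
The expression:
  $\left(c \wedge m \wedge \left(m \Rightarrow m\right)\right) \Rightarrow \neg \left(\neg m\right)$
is always true.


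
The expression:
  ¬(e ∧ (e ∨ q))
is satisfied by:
  {e: False}


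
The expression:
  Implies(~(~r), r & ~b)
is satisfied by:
  {b: False, r: False}
  {r: True, b: False}
  {b: True, r: False}


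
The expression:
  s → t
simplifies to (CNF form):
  t ∨ ¬s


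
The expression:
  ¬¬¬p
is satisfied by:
  {p: False}


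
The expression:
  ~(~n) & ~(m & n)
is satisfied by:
  {n: True, m: False}


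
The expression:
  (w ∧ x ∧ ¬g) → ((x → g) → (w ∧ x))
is always true.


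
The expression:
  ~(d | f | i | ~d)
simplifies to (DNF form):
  False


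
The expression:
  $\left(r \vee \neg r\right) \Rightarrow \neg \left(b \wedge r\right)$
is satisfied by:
  {b: False, r: False}
  {r: True, b: False}
  {b: True, r: False}


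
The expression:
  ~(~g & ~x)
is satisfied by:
  {x: True, g: True}
  {x: True, g: False}
  {g: True, x: False}


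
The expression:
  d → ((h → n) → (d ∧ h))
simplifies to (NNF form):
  h ∨ ¬d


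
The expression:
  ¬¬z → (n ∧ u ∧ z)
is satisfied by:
  {n: True, u: True, z: False}
  {n: True, u: False, z: False}
  {u: True, n: False, z: False}
  {n: False, u: False, z: False}
  {n: True, z: True, u: True}


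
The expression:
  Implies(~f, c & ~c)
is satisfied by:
  {f: True}


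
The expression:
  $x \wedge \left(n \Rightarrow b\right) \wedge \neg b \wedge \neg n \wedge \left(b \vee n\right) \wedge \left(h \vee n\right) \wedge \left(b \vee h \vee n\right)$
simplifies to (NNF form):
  $\text{False}$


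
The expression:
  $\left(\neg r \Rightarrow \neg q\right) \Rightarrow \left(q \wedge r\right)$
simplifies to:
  $q$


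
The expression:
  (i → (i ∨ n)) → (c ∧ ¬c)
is never true.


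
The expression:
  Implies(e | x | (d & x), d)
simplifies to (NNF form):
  d | (~e & ~x)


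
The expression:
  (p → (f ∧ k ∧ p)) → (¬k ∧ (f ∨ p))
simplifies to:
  (f ∧ ¬k) ∨ (p ∧ ¬f)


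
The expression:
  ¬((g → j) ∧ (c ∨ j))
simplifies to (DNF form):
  (g ∧ ¬j) ∨ (¬c ∧ ¬j)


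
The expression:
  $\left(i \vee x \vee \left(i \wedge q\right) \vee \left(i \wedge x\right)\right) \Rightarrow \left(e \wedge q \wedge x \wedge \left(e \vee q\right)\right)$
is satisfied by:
  {q: True, e: True, i: False, x: False}
  {q: True, i: False, e: False, x: False}
  {e: True, q: False, i: False, x: False}
  {q: False, i: False, e: False, x: False}
  {x: True, q: True, e: True, i: False}
  {x: True, q: True, e: True, i: True}


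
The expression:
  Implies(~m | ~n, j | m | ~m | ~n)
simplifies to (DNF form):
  True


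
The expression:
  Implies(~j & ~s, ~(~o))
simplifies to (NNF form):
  j | o | s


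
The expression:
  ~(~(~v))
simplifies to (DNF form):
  ~v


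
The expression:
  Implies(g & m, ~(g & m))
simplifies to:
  ~g | ~m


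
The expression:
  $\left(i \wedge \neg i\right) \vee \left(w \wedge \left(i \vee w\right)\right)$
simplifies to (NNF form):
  $w$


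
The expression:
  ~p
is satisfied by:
  {p: False}


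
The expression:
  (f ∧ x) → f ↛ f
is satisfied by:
  {x: False, f: False}
  {f: True, x: False}
  {x: True, f: False}


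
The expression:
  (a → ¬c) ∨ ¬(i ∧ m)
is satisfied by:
  {c: False, m: False, a: False, i: False}
  {i: True, c: False, m: False, a: False}
  {a: True, c: False, m: False, i: False}
  {i: True, a: True, c: False, m: False}
  {m: True, i: False, c: False, a: False}
  {i: True, m: True, c: False, a: False}
  {a: True, m: True, i: False, c: False}
  {i: True, a: True, m: True, c: False}
  {c: True, a: False, m: False, i: False}
  {i: True, c: True, a: False, m: False}
  {a: True, c: True, i: False, m: False}
  {i: True, a: True, c: True, m: False}
  {m: True, c: True, a: False, i: False}
  {i: True, m: True, c: True, a: False}
  {a: True, m: True, c: True, i: False}


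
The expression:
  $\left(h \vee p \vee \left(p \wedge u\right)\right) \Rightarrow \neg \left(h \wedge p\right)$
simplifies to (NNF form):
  $\neg h \vee \neg p$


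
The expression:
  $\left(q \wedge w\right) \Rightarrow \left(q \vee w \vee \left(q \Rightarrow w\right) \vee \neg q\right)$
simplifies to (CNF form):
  $\text{True}$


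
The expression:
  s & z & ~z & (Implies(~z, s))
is never true.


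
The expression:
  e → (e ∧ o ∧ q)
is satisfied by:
  {q: True, o: True, e: False}
  {q: True, o: False, e: False}
  {o: True, q: False, e: False}
  {q: False, o: False, e: False}
  {q: True, e: True, o: True}


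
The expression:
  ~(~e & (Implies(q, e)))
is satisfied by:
  {q: True, e: True}
  {q: True, e: False}
  {e: True, q: False}


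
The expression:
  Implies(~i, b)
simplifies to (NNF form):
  b | i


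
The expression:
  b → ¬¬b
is always true.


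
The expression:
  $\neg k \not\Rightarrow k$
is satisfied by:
  {k: False}


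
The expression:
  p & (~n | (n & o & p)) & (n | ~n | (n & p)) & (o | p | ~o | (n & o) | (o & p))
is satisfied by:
  {o: True, p: True, n: False}
  {p: True, n: False, o: False}
  {n: True, o: True, p: True}


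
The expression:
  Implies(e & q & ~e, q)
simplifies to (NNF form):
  True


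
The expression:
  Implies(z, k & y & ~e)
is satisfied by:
  {k: True, y: True, e: False, z: False}
  {k: True, y: False, e: False, z: False}
  {y: True, k: False, e: False, z: False}
  {k: False, y: False, e: False, z: False}
  {k: True, e: True, y: True, z: False}
  {k: True, e: True, y: False, z: False}
  {e: True, y: True, k: False, z: False}
  {e: True, k: False, y: False, z: False}
  {k: True, z: True, e: False, y: True}


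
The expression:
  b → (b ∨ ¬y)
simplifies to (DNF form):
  True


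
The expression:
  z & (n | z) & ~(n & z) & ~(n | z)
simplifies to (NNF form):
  False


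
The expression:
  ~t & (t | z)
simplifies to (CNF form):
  z & ~t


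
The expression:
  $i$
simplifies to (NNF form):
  $i$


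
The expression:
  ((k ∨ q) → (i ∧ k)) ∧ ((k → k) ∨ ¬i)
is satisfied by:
  {i: True, q: False, k: False}
  {i: False, q: False, k: False}
  {k: True, i: True, q: False}
  {k: True, q: True, i: True}


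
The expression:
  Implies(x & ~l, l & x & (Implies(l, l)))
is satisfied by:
  {l: True, x: False}
  {x: False, l: False}
  {x: True, l: True}


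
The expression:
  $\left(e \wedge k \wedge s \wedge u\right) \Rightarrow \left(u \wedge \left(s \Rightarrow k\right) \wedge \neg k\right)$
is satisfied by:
  {s: False, k: False, u: False, e: False}
  {e: True, s: False, k: False, u: False}
  {u: True, s: False, k: False, e: False}
  {e: True, u: True, s: False, k: False}
  {k: True, e: False, s: False, u: False}
  {e: True, k: True, s: False, u: False}
  {u: True, k: True, e: False, s: False}
  {e: True, u: True, k: True, s: False}
  {s: True, u: False, k: False, e: False}
  {e: True, s: True, u: False, k: False}
  {u: True, s: True, e: False, k: False}
  {e: True, u: True, s: True, k: False}
  {k: True, s: True, u: False, e: False}
  {e: True, k: True, s: True, u: False}
  {u: True, k: True, s: True, e: False}


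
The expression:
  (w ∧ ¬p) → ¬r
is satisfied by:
  {p: True, w: False, r: False}
  {w: False, r: False, p: False}
  {r: True, p: True, w: False}
  {r: True, w: False, p: False}
  {p: True, w: True, r: False}
  {w: True, p: False, r: False}
  {r: True, w: True, p: True}


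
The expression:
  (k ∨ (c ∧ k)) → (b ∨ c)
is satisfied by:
  {b: True, c: True, k: False}
  {b: True, k: False, c: False}
  {c: True, k: False, b: False}
  {c: False, k: False, b: False}
  {b: True, c: True, k: True}
  {b: True, k: True, c: False}
  {c: True, k: True, b: False}


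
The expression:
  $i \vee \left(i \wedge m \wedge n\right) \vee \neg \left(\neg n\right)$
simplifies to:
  $i \vee n$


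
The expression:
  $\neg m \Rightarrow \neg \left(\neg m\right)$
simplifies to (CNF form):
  $m$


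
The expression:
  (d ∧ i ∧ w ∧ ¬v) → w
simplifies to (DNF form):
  True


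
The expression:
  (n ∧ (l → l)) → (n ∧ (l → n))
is always true.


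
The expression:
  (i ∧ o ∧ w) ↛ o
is never true.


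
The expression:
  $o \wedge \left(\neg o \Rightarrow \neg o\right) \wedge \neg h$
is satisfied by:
  {o: True, h: False}


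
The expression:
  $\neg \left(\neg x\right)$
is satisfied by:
  {x: True}


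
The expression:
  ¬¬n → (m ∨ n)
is always true.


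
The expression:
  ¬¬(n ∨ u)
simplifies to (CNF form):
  n ∨ u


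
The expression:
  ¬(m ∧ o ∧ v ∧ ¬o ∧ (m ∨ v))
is always true.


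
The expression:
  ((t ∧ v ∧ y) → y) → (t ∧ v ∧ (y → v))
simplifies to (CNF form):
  t ∧ v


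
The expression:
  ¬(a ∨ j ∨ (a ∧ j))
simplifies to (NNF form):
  ¬a ∧ ¬j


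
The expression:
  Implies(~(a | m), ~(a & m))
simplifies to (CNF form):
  True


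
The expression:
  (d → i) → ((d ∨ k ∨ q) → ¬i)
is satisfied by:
  {q: False, d: False, i: False, k: False}
  {k: True, q: False, d: False, i: False}
  {d: True, k: False, q: False, i: False}
  {k: True, d: True, q: False, i: False}
  {q: True, k: False, d: False, i: False}
  {k: True, q: True, d: False, i: False}
  {d: True, q: True, k: False, i: False}
  {k: True, d: True, q: True, i: False}
  {i: True, k: False, q: False, d: False}


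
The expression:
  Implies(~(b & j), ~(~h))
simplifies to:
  h | (b & j)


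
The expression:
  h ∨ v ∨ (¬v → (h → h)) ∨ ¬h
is always true.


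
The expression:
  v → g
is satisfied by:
  {g: True, v: False}
  {v: False, g: False}
  {v: True, g: True}


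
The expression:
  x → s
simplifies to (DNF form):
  s ∨ ¬x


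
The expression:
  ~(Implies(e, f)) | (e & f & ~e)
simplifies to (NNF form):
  e & ~f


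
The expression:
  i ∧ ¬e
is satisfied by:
  {i: True, e: False}


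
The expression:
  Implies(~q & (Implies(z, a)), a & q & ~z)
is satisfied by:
  {q: True, z: True, a: False}
  {q: True, a: False, z: False}
  {q: True, z: True, a: True}
  {q: True, a: True, z: False}
  {z: True, a: False, q: False}


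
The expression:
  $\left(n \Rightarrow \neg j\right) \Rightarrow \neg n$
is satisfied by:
  {j: True, n: False}
  {n: False, j: False}
  {n: True, j: True}


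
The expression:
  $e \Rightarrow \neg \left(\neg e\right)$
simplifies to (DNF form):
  $\text{True}$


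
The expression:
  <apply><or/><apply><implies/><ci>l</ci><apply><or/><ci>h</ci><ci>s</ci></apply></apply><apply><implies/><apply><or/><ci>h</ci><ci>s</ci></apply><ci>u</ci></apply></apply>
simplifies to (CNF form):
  <true/>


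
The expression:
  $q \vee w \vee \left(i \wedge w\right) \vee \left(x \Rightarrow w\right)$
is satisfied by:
  {q: True, w: True, x: False}
  {q: True, w: False, x: False}
  {w: True, q: False, x: False}
  {q: False, w: False, x: False}
  {x: True, q: True, w: True}
  {x: True, q: True, w: False}
  {x: True, w: True, q: False}


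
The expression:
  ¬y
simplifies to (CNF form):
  ¬y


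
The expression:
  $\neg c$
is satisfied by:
  {c: False}


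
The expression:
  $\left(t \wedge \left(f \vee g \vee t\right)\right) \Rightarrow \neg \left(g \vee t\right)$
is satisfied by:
  {t: False}


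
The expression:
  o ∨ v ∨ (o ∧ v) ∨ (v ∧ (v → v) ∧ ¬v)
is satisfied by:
  {o: True, v: True}
  {o: True, v: False}
  {v: True, o: False}


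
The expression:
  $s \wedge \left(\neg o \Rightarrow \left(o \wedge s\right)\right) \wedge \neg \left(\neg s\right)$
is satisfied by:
  {s: True, o: True}


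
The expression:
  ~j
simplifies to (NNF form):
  ~j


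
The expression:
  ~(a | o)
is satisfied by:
  {o: False, a: False}


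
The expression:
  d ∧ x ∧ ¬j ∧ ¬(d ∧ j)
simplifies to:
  d ∧ x ∧ ¬j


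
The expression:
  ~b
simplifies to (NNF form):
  ~b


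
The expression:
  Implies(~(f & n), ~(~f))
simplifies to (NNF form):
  f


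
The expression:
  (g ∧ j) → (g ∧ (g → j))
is always true.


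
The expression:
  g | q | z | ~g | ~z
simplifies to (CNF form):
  True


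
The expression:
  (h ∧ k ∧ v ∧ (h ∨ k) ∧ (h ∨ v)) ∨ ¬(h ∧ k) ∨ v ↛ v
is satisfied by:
  {v: True, h: False, k: False}
  {h: False, k: False, v: False}
  {v: True, k: True, h: False}
  {k: True, h: False, v: False}
  {v: True, h: True, k: False}
  {h: True, v: False, k: False}
  {v: True, k: True, h: True}


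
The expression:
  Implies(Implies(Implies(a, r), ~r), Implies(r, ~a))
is always true.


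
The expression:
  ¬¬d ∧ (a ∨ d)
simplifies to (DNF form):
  d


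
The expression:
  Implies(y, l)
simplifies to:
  l | ~y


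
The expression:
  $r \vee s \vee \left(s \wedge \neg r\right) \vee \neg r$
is always true.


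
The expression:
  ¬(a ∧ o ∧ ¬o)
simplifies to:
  True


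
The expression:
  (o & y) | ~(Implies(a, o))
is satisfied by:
  {y: True, a: True, o: False}
  {a: True, o: False, y: False}
  {y: True, o: True, a: True}
  {y: True, o: True, a: False}


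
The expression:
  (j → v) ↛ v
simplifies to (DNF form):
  ¬j ∧ ¬v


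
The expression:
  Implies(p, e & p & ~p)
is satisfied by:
  {p: False}


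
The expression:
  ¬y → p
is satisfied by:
  {y: True, p: True}
  {y: True, p: False}
  {p: True, y: False}


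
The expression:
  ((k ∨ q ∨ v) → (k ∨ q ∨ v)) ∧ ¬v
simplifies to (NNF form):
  ¬v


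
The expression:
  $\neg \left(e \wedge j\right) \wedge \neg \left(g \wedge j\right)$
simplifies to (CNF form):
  $\left(\neg e \vee \neg j\right) \wedge \left(\neg g \vee \neg j\right)$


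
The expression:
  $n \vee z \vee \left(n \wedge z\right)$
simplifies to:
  $n \vee z$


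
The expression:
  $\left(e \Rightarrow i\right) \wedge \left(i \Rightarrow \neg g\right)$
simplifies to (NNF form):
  $\left(i \wedge \neg g\right) \vee \left(\neg e \wedge \neg i\right)$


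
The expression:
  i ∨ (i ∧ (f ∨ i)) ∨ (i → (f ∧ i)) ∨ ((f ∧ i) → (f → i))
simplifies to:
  True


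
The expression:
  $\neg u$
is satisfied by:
  {u: False}


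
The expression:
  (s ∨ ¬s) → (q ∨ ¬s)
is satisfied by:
  {q: True, s: False}
  {s: False, q: False}
  {s: True, q: True}


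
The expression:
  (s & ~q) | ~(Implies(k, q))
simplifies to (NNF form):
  ~q & (k | s)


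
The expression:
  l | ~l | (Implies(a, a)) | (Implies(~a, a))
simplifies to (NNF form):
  True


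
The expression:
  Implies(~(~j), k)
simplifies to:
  k | ~j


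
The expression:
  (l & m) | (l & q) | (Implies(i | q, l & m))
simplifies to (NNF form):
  (l & m) | (l & q) | (~i & ~q)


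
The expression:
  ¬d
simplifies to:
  ¬d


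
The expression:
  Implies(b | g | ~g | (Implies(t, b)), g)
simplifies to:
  g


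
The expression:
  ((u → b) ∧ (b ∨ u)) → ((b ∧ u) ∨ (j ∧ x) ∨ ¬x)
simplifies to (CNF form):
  j ∨ u ∨ ¬b ∨ ¬x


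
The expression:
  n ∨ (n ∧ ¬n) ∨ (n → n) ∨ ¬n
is always true.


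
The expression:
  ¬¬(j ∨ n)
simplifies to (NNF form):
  j ∨ n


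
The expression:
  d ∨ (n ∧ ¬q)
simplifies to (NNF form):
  d ∨ (n ∧ ¬q)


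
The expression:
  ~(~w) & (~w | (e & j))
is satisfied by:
  {j: True, e: True, w: True}


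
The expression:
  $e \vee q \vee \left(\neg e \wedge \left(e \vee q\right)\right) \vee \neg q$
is always true.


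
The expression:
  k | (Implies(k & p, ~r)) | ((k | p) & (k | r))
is always true.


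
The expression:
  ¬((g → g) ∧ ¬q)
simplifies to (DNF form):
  q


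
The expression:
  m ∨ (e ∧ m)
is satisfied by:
  {m: True}


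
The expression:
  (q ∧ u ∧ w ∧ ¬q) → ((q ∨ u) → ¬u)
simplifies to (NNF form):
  True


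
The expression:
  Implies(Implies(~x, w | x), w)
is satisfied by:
  {w: True, x: False}
  {x: False, w: False}
  {x: True, w: True}


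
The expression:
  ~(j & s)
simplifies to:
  ~j | ~s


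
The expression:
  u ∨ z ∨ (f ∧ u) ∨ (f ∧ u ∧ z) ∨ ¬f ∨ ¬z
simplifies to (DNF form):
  True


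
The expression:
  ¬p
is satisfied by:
  {p: False}


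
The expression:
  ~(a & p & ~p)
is always true.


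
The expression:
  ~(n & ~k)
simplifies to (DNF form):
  k | ~n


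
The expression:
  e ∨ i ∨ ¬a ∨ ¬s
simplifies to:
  e ∨ i ∨ ¬a ∨ ¬s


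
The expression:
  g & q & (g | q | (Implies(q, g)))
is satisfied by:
  {g: True, q: True}


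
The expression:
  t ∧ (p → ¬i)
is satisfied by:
  {t: True, p: False, i: False}
  {t: True, i: True, p: False}
  {t: True, p: True, i: False}


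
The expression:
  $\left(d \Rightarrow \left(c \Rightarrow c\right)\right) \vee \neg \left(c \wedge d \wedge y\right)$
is always true.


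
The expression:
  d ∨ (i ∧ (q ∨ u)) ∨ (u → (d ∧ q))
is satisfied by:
  {i: True, d: True, u: False}
  {i: True, u: False, d: False}
  {d: True, u: False, i: False}
  {d: False, u: False, i: False}
  {i: True, d: True, u: True}
  {i: True, u: True, d: False}
  {d: True, u: True, i: False}


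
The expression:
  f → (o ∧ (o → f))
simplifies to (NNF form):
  o ∨ ¬f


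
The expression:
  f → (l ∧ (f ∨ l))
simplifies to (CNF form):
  l ∨ ¬f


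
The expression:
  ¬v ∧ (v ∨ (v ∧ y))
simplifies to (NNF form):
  False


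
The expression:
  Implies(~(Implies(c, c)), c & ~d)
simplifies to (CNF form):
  True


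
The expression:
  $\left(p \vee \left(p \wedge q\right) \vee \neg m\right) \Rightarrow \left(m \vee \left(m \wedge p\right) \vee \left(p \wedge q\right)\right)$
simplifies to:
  $m \vee \left(p \wedge q\right)$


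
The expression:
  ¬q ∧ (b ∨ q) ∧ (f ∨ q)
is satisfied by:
  {b: True, f: True, q: False}


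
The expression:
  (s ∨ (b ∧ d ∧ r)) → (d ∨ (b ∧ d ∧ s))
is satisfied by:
  {d: True, s: False}
  {s: False, d: False}
  {s: True, d: True}


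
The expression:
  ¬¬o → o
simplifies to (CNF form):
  True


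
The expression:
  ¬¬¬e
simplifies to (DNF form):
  ¬e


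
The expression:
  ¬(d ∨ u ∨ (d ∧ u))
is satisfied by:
  {u: False, d: False}


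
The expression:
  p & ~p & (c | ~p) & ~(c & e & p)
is never true.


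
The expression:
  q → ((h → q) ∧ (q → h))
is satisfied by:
  {h: True, q: False}
  {q: False, h: False}
  {q: True, h: True}


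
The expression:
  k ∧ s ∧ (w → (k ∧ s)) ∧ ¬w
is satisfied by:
  {s: True, k: True, w: False}


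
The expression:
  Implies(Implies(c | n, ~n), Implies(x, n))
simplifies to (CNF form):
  n | ~x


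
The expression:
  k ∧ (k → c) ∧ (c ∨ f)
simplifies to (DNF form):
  c ∧ k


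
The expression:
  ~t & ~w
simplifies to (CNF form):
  ~t & ~w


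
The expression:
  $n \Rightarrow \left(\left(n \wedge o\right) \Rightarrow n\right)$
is always true.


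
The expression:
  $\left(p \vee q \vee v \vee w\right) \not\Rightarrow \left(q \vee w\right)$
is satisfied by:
  {v: True, p: True, q: False, w: False}
  {v: True, q: False, p: False, w: False}
  {p: True, v: False, q: False, w: False}


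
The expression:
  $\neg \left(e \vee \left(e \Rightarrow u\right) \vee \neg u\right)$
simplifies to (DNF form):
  $\text{False}$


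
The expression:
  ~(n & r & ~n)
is always true.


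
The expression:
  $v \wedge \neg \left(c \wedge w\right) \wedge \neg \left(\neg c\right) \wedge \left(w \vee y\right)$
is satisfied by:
  {c: True, y: True, v: True, w: False}


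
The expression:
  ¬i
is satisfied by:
  {i: False}


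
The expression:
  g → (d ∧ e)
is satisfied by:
  {e: True, d: True, g: False}
  {e: True, d: False, g: False}
  {d: True, e: False, g: False}
  {e: False, d: False, g: False}
  {e: True, g: True, d: True}


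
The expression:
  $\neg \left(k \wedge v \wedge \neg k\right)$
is always true.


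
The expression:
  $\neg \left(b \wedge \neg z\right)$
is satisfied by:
  {z: True, b: False}
  {b: False, z: False}
  {b: True, z: True}


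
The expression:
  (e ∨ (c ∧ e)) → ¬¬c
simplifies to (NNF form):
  c ∨ ¬e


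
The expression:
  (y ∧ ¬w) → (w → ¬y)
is always true.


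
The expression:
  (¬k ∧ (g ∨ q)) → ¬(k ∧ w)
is always true.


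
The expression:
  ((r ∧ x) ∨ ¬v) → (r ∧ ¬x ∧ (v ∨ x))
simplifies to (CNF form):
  v ∧ (¬r ∨ ¬x)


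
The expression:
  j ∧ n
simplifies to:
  j ∧ n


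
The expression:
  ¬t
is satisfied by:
  {t: False}


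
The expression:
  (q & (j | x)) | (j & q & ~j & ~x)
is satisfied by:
  {x: True, j: True, q: True}
  {x: True, q: True, j: False}
  {j: True, q: True, x: False}


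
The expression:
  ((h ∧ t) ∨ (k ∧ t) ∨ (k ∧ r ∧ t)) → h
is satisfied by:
  {h: True, k: False, t: False}
  {k: False, t: False, h: False}
  {h: True, t: True, k: False}
  {t: True, k: False, h: False}
  {h: True, k: True, t: False}
  {k: True, h: False, t: False}
  {h: True, t: True, k: True}


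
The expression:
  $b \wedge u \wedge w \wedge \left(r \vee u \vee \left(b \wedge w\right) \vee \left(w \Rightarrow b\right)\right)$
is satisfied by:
  {w: True, b: True, u: True}


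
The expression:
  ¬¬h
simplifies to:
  h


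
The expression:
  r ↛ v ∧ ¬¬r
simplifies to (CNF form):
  r ∧ ¬v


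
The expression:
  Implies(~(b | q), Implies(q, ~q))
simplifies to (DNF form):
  True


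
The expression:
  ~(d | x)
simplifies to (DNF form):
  ~d & ~x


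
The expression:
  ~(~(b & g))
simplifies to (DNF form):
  b & g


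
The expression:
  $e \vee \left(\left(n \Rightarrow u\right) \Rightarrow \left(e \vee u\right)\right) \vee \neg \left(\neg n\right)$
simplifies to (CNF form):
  $e \vee n \vee u$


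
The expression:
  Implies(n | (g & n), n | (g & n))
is always true.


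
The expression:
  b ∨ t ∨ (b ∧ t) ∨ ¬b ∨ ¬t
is always true.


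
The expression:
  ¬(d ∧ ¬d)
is always true.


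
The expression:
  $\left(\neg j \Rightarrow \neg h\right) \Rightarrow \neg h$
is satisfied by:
  {h: False, j: False}
  {j: True, h: False}
  {h: True, j: False}


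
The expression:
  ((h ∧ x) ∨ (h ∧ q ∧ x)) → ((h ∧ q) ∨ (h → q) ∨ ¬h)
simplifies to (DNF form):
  q ∨ ¬h ∨ ¬x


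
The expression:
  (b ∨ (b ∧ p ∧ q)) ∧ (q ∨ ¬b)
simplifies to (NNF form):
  b ∧ q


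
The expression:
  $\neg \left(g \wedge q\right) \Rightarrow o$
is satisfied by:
  {q: True, o: True, g: True}
  {q: True, o: True, g: False}
  {o: True, g: True, q: False}
  {o: True, g: False, q: False}
  {q: True, g: True, o: False}


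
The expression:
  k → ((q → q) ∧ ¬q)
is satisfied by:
  {k: False, q: False}
  {q: True, k: False}
  {k: True, q: False}


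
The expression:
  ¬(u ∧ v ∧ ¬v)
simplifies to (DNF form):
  True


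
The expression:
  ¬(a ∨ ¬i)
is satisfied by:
  {i: True, a: False}


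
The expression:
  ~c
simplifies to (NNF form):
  ~c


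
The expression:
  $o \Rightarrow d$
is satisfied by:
  {d: True, o: False}
  {o: False, d: False}
  {o: True, d: True}


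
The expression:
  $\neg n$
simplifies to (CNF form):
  $\neg n$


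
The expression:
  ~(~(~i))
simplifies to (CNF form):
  ~i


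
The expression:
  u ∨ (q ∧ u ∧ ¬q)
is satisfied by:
  {u: True}


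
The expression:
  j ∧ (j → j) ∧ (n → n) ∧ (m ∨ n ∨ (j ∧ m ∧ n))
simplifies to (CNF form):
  j ∧ (m ∨ n)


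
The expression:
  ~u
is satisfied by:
  {u: False}


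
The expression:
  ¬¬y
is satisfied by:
  {y: True}


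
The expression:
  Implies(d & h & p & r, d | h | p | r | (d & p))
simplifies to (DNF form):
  True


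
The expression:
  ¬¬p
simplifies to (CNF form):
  p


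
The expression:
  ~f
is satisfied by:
  {f: False}


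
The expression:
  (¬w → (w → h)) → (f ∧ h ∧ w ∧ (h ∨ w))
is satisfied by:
  {h: True, w: True, f: True}


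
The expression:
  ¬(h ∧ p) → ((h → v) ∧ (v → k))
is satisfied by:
  {p: True, k: True, h: False, v: False}
  {p: True, k: False, h: False, v: False}
  {k: True, v: False, p: False, h: False}
  {v: False, k: False, p: False, h: False}
  {v: True, p: True, k: True, h: False}
  {v: True, k: True, p: False, h: False}
  {h: True, p: True, k: True, v: False}
  {h: True, p: True, k: False, v: False}
  {v: True, h: True, p: True, k: True}
  {v: True, h: True, p: True, k: False}
  {v: True, h: True, k: True, p: False}


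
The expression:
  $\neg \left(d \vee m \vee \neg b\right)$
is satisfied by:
  {b: True, d: False, m: False}


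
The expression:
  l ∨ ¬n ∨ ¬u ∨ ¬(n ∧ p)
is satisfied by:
  {l: True, p: False, u: False, n: False}
  {l: False, p: False, u: False, n: False}
  {n: True, l: True, p: False, u: False}
  {n: True, l: False, p: False, u: False}
  {l: True, u: True, n: False, p: False}
  {u: True, n: False, p: False, l: False}
  {n: True, u: True, l: True, p: False}
  {n: True, u: True, l: False, p: False}
  {l: True, p: True, n: False, u: False}
  {p: True, n: False, u: False, l: False}
  {l: True, n: True, p: True, u: False}
  {n: True, p: True, l: False, u: False}
  {l: True, u: True, p: True, n: False}
  {u: True, p: True, n: False, l: False}
  {n: True, u: True, p: True, l: True}


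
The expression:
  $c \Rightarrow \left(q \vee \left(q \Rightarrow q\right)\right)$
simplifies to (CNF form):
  $\text{True}$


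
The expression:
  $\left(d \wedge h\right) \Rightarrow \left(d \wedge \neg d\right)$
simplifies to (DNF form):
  $\neg d \vee \neg h$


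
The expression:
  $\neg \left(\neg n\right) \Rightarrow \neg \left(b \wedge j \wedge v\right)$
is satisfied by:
  {v: False, n: False, b: False, j: False}
  {j: True, v: False, n: False, b: False}
  {b: True, v: False, n: False, j: False}
  {j: True, b: True, v: False, n: False}
  {n: True, j: False, v: False, b: False}
  {j: True, n: True, v: False, b: False}
  {b: True, n: True, j: False, v: False}
  {j: True, b: True, n: True, v: False}
  {v: True, b: False, n: False, j: False}
  {j: True, v: True, b: False, n: False}
  {b: True, v: True, j: False, n: False}
  {j: True, b: True, v: True, n: False}
  {n: True, v: True, b: False, j: False}
  {j: True, n: True, v: True, b: False}
  {b: True, n: True, v: True, j: False}


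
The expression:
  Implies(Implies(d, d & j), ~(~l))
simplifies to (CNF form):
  (d | l) & (l | ~j)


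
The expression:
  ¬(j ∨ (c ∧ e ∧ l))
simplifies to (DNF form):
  (¬c ∧ ¬j) ∨ (¬e ∧ ¬j) ∨ (¬j ∧ ¬l)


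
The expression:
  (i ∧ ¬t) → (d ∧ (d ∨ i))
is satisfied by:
  {d: True, t: True, i: False}
  {d: True, t: False, i: False}
  {t: True, d: False, i: False}
  {d: False, t: False, i: False}
  {i: True, d: True, t: True}
  {i: True, d: True, t: False}
  {i: True, t: True, d: False}


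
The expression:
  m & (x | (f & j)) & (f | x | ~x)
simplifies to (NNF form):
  m & (f | x) & (j | x)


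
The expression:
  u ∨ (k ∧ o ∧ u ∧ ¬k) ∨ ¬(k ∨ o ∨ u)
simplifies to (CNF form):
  (u ∨ ¬k) ∧ (u ∨ ¬o)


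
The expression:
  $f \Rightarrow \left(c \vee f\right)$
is always true.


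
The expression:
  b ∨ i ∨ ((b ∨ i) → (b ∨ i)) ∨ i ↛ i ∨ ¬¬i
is always true.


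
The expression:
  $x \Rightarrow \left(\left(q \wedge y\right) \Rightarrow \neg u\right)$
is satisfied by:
  {u: False, q: False, x: False, y: False}
  {y: True, u: False, q: False, x: False}
  {x: True, u: False, q: False, y: False}
  {y: True, x: True, u: False, q: False}
  {q: True, y: False, u: False, x: False}
  {y: True, q: True, u: False, x: False}
  {x: True, q: True, y: False, u: False}
  {y: True, x: True, q: True, u: False}
  {u: True, x: False, q: False, y: False}
  {y: True, u: True, x: False, q: False}
  {x: True, u: True, y: False, q: False}
  {y: True, x: True, u: True, q: False}
  {q: True, u: True, x: False, y: False}
  {y: True, q: True, u: True, x: False}
  {x: True, q: True, u: True, y: False}


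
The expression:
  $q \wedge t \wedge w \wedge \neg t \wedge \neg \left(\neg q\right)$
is never true.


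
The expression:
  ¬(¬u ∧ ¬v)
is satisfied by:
  {v: True, u: True}
  {v: True, u: False}
  {u: True, v: False}


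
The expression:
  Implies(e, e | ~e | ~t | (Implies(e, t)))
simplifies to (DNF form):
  True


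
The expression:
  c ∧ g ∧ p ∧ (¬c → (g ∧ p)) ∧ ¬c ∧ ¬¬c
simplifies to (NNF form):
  False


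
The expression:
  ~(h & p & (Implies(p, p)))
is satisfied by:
  {p: False, h: False}
  {h: True, p: False}
  {p: True, h: False}


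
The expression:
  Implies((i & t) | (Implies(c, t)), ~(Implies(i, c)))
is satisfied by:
  {i: True, c: False, t: False}
  {t: True, i: True, c: False}
  {c: True, i: True, t: False}
  {c: True, i: False, t: False}


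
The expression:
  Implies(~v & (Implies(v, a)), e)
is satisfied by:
  {v: True, e: True}
  {v: True, e: False}
  {e: True, v: False}


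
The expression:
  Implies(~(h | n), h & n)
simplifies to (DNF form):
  h | n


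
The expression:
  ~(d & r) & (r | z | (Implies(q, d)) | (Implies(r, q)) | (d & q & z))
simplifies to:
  ~d | ~r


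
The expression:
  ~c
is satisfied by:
  {c: False}


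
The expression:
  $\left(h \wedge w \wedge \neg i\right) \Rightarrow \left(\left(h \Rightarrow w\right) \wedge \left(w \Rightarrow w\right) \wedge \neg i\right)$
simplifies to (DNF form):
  $\text{True}$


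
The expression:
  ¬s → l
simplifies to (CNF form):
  l ∨ s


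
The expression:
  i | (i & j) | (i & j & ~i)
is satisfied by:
  {i: True}


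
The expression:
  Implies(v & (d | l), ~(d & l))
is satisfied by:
  {l: False, v: False, d: False}
  {d: True, l: False, v: False}
  {v: True, l: False, d: False}
  {d: True, v: True, l: False}
  {l: True, d: False, v: False}
  {d: True, l: True, v: False}
  {v: True, l: True, d: False}


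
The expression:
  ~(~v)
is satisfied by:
  {v: True}


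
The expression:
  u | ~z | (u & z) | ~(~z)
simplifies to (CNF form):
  True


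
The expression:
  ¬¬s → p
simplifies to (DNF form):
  p ∨ ¬s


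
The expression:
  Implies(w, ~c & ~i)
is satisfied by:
  {i: False, w: False, c: False}
  {c: True, i: False, w: False}
  {i: True, c: False, w: False}
  {c: True, i: True, w: False}
  {w: True, c: False, i: False}


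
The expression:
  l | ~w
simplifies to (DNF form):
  l | ~w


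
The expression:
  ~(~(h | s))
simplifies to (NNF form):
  h | s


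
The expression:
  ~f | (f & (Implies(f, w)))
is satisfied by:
  {w: True, f: False}
  {f: False, w: False}
  {f: True, w: True}


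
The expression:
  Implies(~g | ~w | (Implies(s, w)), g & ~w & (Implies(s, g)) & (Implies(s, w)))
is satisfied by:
  {g: True, w: False, s: False}


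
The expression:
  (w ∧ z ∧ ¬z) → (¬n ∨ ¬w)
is always true.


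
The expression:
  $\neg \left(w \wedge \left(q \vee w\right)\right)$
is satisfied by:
  {w: False}


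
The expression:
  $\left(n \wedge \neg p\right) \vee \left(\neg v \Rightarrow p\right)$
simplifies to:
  $n \vee p \vee v$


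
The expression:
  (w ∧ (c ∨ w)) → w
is always true.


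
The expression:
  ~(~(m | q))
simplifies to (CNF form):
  m | q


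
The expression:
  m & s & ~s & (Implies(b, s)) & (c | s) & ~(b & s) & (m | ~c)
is never true.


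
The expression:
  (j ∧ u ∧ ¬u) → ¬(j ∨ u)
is always true.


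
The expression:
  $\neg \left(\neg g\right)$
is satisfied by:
  {g: True}


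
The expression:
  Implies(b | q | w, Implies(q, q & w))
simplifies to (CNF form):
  w | ~q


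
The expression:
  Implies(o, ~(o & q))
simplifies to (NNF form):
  ~o | ~q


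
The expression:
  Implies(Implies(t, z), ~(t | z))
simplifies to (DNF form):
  ~z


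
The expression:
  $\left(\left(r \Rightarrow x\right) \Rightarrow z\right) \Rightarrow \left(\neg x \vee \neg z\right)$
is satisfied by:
  {z: False, x: False}
  {x: True, z: False}
  {z: True, x: False}


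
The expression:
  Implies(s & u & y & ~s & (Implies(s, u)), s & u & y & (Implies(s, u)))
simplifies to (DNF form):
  True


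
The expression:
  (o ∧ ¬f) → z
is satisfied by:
  {z: True, f: True, o: False}
  {z: True, f: False, o: False}
  {f: True, z: False, o: False}
  {z: False, f: False, o: False}
  {z: True, o: True, f: True}
  {z: True, o: True, f: False}
  {o: True, f: True, z: False}


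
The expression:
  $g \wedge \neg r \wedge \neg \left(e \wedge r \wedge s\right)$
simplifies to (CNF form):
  $g \wedge \neg r$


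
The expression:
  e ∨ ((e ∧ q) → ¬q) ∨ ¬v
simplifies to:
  True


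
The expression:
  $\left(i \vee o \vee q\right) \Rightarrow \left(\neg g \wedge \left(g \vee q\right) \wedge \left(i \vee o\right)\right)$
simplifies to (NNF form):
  $\left(q \vee \neg i\right) \wedge \left(q \vee \neg o\right) \wedge \left(\neg g \vee \neg q\right) \wedge \left(i \vee o \vee \neg q\right)$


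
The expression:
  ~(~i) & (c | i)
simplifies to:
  i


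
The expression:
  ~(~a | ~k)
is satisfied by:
  {a: True, k: True}


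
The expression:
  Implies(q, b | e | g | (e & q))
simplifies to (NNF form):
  b | e | g | ~q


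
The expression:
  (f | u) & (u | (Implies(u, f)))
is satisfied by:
  {u: True, f: True}
  {u: True, f: False}
  {f: True, u: False}


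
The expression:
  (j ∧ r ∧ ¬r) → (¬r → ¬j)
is always true.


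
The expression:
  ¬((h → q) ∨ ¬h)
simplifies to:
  h ∧ ¬q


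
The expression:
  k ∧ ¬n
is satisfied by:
  {k: True, n: False}


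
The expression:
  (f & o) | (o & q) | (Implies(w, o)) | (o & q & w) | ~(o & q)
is always true.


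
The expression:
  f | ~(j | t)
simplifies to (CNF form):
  (f | ~j) & (f | ~t)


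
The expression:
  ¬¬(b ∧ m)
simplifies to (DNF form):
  b ∧ m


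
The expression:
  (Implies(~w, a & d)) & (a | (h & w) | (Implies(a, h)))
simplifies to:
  w | (a & d)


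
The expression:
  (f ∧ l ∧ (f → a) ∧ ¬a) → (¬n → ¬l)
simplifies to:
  True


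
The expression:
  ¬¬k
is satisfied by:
  {k: True}


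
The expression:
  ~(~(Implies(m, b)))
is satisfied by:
  {b: True, m: False}
  {m: False, b: False}
  {m: True, b: True}


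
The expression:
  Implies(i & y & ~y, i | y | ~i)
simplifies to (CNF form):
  True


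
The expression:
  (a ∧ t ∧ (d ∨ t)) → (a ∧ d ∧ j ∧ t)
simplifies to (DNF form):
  (d ∧ j) ∨ ¬a ∨ ¬t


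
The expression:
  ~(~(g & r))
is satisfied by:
  {r: True, g: True}


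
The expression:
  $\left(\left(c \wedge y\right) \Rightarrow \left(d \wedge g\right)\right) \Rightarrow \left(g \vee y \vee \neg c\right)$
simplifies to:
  $g \vee y \vee \neg c$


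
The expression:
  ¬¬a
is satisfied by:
  {a: True}


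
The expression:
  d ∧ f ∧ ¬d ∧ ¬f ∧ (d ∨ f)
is never true.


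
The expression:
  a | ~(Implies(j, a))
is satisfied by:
  {a: True, j: True}
  {a: True, j: False}
  {j: True, a: False}


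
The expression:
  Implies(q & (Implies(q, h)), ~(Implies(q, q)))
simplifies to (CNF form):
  ~h | ~q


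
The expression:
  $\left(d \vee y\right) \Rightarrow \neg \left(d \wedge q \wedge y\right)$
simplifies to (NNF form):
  $\neg d \vee \neg q \vee \neg y$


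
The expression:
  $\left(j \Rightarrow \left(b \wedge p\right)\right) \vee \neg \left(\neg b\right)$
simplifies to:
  $b \vee \neg j$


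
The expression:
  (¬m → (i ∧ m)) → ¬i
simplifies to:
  ¬i ∨ ¬m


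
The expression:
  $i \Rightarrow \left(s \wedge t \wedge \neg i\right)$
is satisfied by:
  {i: False}


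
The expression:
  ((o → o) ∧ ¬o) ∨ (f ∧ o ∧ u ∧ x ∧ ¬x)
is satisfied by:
  {o: False}


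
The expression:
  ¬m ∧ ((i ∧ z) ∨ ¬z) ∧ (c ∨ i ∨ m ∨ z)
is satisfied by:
  {i: True, c: True, z: False, m: False}
  {i: True, z: False, c: False, m: False}
  {i: True, c: True, z: True, m: False}
  {i: True, z: True, c: False, m: False}
  {c: True, i: False, z: False, m: False}


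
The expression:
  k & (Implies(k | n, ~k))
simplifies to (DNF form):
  False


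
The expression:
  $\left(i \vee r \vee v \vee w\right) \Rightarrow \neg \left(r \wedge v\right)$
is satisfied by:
  {v: False, r: False}
  {r: True, v: False}
  {v: True, r: False}


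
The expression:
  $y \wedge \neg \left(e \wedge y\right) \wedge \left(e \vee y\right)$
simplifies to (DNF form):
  $y \wedge \neg e$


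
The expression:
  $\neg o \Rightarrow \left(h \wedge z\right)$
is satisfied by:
  {z: True, o: True, h: True}
  {z: True, o: True, h: False}
  {o: True, h: True, z: False}
  {o: True, h: False, z: False}
  {z: True, h: True, o: False}
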